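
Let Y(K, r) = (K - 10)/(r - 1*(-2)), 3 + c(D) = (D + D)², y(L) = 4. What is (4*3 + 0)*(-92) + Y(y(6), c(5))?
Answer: -36434/33 ≈ -1104.1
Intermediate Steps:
c(D) = -3 + 4*D² (c(D) = -3 + (D + D)² = -3 + (2*D)² = -3 + 4*D²)
Y(K, r) = (-10 + K)/(2 + r) (Y(K, r) = (-10 + K)/(r + 2) = (-10 + K)/(2 + r))
(4*3 + 0)*(-92) + Y(y(6), c(5)) = (4*3 + 0)*(-92) + (-10 + 4)/(2 + (-3 + 4*5²)) = (12 + 0)*(-92) - 6/(2 + (-3 + 4*25)) = 12*(-92) - 6/(2 + (-3 + 100)) = -1104 - 6/(2 + 97) = -1104 - 6/99 = -1104 + (1/99)*(-6) = -1104 - 2/33 = -36434/33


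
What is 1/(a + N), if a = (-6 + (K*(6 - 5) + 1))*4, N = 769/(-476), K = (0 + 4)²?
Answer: 476/20175 ≈ 0.023594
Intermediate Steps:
K = 16 (K = 4² = 16)
N = -769/476 (N = 769*(-1/476) = -769/476 ≈ -1.6155)
a = 44 (a = (-6 + (16*(6 - 5) + 1))*4 = (-6 + (16*1 + 1))*4 = (-6 + (16 + 1))*4 = (-6 + 17)*4 = 11*4 = 44)
1/(a + N) = 1/(44 - 769/476) = 1/(20175/476) = 476/20175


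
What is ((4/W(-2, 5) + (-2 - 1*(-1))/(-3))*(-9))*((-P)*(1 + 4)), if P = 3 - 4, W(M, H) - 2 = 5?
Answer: -285/7 ≈ -40.714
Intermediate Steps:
W(M, H) = 7 (W(M, H) = 2 + 5 = 7)
P = -1
((4/W(-2, 5) + (-2 - 1*(-1))/(-3))*(-9))*((-P)*(1 + 4)) = ((4/7 + (-2 - 1*(-1))/(-3))*(-9))*((-1*(-1))*(1 + 4)) = ((4*(⅐) + (-2 + 1)*(-⅓))*(-9))*(1*5) = ((4/7 - 1*(-⅓))*(-9))*5 = ((4/7 + ⅓)*(-9))*5 = ((19/21)*(-9))*5 = -57/7*5 = -285/7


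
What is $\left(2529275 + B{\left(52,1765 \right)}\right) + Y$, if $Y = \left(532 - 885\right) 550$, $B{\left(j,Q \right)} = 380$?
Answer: $2335505$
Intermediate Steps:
$Y = -194150$ ($Y = \left(-353\right) 550 = -194150$)
$\left(2529275 + B{\left(52,1765 \right)}\right) + Y = \left(2529275 + 380\right) - 194150 = 2529655 - 194150 = 2335505$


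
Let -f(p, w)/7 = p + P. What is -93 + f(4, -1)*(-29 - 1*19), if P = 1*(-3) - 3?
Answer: -765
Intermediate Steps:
P = -6 (P = -3 - 3 = -6)
f(p, w) = 42 - 7*p (f(p, w) = -7*(p - 6) = -7*(-6 + p) = 42 - 7*p)
-93 + f(4, -1)*(-29 - 1*19) = -93 + (42 - 7*4)*(-29 - 1*19) = -93 + (42 - 28)*(-29 - 19) = -93 + 14*(-48) = -93 - 672 = -765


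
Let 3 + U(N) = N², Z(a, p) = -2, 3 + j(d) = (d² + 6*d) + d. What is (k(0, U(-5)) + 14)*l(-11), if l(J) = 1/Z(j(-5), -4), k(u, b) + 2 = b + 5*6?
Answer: -32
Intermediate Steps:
j(d) = -3 + d² + 7*d (j(d) = -3 + ((d² + 6*d) + d) = -3 + (d² + 7*d) = -3 + d² + 7*d)
U(N) = -3 + N²
k(u, b) = 28 + b (k(u, b) = -2 + (b + 5*6) = -2 + (b + 30) = -2 + (30 + b) = 28 + b)
l(J) = -½ (l(J) = 1/(-2) = -½)
(k(0, U(-5)) + 14)*l(-11) = ((28 + (-3 + (-5)²)) + 14)*(-½) = ((28 + (-3 + 25)) + 14)*(-½) = ((28 + 22) + 14)*(-½) = (50 + 14)*(-½) = 64*(-½) = -32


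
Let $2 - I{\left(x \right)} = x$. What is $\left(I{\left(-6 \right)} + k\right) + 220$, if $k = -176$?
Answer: $52$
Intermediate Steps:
$I{\left(x \right)} = 2 - x$
$\left(I{\left(-6 \right)} + k\right) + 220 = \left(\left(2 - -6\right) - 176\right) + 220 = \left(\left(2 + 6\right) - 176\right) + 220 = \left(8 - 176\right) + 220 = -168 + 220 = 52$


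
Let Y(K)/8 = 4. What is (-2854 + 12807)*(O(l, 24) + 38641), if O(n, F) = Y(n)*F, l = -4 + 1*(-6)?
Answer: 392237777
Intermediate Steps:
l = -10 (l = -4 - 6 = -10)
Y(K) = 32 (Y(K) = 8*4 = 32)
O(n, F) = 32*F
(-2854 + 12807)*(O(l, 24) + 38641) = (-2854 + 12807)*(32*24 + 38641) = 9953*(768 + 38641) = 9953*39409 = 392237777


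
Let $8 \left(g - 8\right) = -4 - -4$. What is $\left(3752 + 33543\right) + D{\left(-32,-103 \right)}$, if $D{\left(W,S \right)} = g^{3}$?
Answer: $37807$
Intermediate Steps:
$g = 8$ ($g = 8 + \frac{-4 - -4}{8} = 8 + \frac{-4 + 4}{8} = 8 + \frac{1}{8} \cdot 0 = 8 + 0 = 8$)
$D{\left(W,S \right)} = 512$ ($D{\left(W,S \right)} = 8^{3} = 512$)
$\left(3752 + 33543\right) + D{\left(-32,-103 \right)} = \left(3752 + 33543\right) + 512 = 37295 + 512 = 37807$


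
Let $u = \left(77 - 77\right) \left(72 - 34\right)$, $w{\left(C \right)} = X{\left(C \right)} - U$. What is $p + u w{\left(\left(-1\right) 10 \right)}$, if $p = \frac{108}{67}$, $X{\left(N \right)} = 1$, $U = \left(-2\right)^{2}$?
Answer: $\frac{108}{67} \approx 1.6119$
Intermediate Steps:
$U = 4$
$w{\left(C \right)} = -3$ ($w{\left(C \right)} = 1 - 4 = -3$)
$u = 0$ ($u = 0 \cdot 38 = 0$)
$p = \frac{108}{67}$ ($p = 108 \cdot \frac{1}{67} = \frac{108}{67} \approx 1.6119$)
$p + u w{\left(\left(-1\right) 10 \right)} = \frac{108}{67} + 0 \left(-3\right) = \frac{108}{67} + 0 = \frac{108}{67}$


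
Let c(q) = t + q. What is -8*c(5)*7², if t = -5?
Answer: 0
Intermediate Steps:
c(q) = -5 + q
-8*c(5)*7² = -8*(-5 + 5)*7² = -8*0*49 = 0*49 = 0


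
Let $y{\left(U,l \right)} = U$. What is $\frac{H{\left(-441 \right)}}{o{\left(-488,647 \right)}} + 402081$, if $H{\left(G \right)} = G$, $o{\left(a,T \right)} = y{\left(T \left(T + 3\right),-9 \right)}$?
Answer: $\frac{169095164109}{420550} \approx 4.0208 \cdot 10^{5}$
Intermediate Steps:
$o{\left(a,T \right)} = T \left(3 + T\right)$ ($o{\left(a,T \right)} = T \left(T + 3\right) = T \left(3 + T\right)$)
$\frac{H{\left(-441 \right)}}{o{\left(-488,647 \right)}} + 402081 = - \frac{441}{647 \left(3 + 647\right)} + 402081 = - \frac{441}{647 \cdot 650} + 402081 = - \frac{441}{420550} + 402081 = \frac{169095164109}{420550}$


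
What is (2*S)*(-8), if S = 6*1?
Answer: -96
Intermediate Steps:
S = 6
(2*S)*(-8) = (2*6)*(-8) = 12*(-8) = -96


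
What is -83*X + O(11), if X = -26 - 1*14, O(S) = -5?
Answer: 3315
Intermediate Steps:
X = -40 (X = -26 - 14 = -40)
-83*X + O(11) = -83*(-40) - 5 = 3320 - 5 = 3315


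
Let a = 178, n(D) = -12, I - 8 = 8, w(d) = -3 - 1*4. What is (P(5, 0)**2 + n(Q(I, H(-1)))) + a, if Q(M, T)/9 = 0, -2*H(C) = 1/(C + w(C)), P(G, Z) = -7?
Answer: 215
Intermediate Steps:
w(d) = -7 (w(d) = -3 - 4 = -7)
I = 16 (I = 8 + 8 = 16)
H(C) = -1/(2*(-7 + C)) (H(C) = -1/(2*(C - 7)) = -1/(2*(-7 + C)))
Q(M, T) = 0 (Q(M, T) = 9*0 = 0)
(P(5, 0)**2 + n(Q(I, H(-1)))) + a = ((-7)**2 - 12) + 178 = (49 - 12) + 178 = 37 + 178 = 215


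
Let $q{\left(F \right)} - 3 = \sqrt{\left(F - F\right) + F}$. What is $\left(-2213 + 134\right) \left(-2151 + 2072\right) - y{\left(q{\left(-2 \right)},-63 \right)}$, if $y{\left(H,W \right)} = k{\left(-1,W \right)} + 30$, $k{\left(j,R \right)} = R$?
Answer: $164274$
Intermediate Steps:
$q{\left(F \right)} = 3 + \sqrt{F}$ ($q{\left(F \right)} = 3 + \sqrt{\left(F - F\right) + F} = 3 + \sqrt{0 + F} = 3 + \sqrt{F}$)
$y{\left(H,W \right)} = 30 + W$ ($y{\left(H,W \right)} = W + 30 = 30 + W$)
$\left(-2213 + 134\right) \left(-2151 + 2072\right) - y{\left(q{\left(-2 \right)},-63 \right)} = \left(-2213 + 134\right) \left(-2151 + 2072\right) - \left(30 - 63\right) = \left(-2079\right) \left(-79\right) - -33 = 164241 + 33 = 164274$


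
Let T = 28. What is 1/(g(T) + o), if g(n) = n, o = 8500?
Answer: 1/8528 ≈ 0.00011726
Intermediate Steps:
1/(g(T) + o) = 1/(28 + 8500) = 1/8528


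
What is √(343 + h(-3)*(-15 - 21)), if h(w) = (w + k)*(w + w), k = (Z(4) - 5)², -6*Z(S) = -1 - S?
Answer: √3445 ≈ 58.694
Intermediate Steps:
Z(S) = ⅙ + S/6 (Z(S) = -(-1 - S)/6 = ⅙ + S/6)
k = 625/36 (k = ((⅙ + (⅙)*4) - 5)² = ((⅙ + ⅔) - 5)² = (⅚ - 5)² = (-25/6)² = 625/36 ≈ 17.361)
h(w) = 2*w*(625/36 + w) (h(w) = (w + 625/36)*(w + w) = (625/36 + w)*(2*w) = 2*w*(625/36 + w))
√(343 + h(-3)*(-15 - 21)) = √(343 + ((1/18)*(-3)*(625 + 36*(-3)))*(-15 - 21)) = √(343 + ((1/18)*(-3)*(625 - 108))*(-36)) = √(343 + ((1/18)*(-3)*517)*(-36)) = √(343 - 517/6*(-36)) = √(343 + 3102) = √3445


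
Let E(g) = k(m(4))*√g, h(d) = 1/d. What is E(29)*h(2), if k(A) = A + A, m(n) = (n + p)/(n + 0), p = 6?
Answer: 5*√29/2 ≈ 13.463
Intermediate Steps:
m(n) = (6 + n)/n (m(n) = (n + 6)/(n + 0) = (6 + n)/n)
k(A) = 2*A
E(g) = 5*√g (E(g) = (2*((6 + 4)/4))*√g = (2*((¼)*10))*√g = (2*(5/2))*√g = 5*√g)
E(29)*h(2) = (5*√29)/2 = (5*√29)*(½) = 5*√29/2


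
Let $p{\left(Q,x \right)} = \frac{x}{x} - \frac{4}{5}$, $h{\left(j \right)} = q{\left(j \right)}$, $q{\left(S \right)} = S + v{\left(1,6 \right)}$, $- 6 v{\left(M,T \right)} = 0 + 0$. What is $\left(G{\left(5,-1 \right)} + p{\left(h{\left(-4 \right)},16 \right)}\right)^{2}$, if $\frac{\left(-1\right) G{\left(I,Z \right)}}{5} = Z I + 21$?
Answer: $\frac{159201}{25} \approx 6368.0$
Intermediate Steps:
$G{\left(I,Z \right)} = -105 - 5 I Z$ ($G{\left(I,Z \right)} = - 5 \left(Z I + 21\right) = - 5 \left(I Z + 21\right) = - 5 \left(21 + I Z\right) = -105 - 5 I Z$)
$v{\left(M,T \right)} = 0$ ($v{\left(M,T \right)} = - \frac{0 + 0}{6} = \left(- \frac{1}{6}\right) 0 = 0$)
$q{\left(S \right)} = S$ ($q{\left(S \right)} = S + 0 = S$)
$h{\left(j \right)} = j$
$p{\left(Q,x \right)} = \frac{1}{5}$ ($p{\left(Q,x \right)} = 1 - \frac{4}{5} = \frac{1}{5}$)
$\left(G{\left(5,-1 \right)} + p{\left(h{\left(-4 \right)},16 \right)}\right)^{2} = \left(\left(-105 - 25 \left(-1\right)\right) + \frac{1}{5}\right)^{2} = \left(\left(-105 + 25\right) + \frac{1}{5}\right)^{2} = \left(-80 + \frac{1}{5}\right)^{2} = \left(- \frac{399}{5}\right)^{2} = \frac{159201}{25}$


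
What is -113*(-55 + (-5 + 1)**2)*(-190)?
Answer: -837330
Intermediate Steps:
-113*(-55 + (-5 + 1)**2)*(-190) = -113*(-55 + (-4)**2)*(-190) = -113*(-55 + 16)*(-190) = -113*(-39)*(-190) = 4407*(-190) = -837330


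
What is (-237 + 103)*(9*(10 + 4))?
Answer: -16884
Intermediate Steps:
(-237 + 103)*(9*(10 + 4)) = -1206*14 = -134*126 = -16884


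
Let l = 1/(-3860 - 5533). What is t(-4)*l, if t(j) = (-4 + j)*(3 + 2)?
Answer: 40/9393 ≈ 0.0042585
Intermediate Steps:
t(j) = -20 + 5*j (t(j) = (-4 + j)*5 = -20 + 5*j)
l = -1/9393 (l = 1/(-9393) = -1/9393 ≈ -0.00010646)
t(-4)*l = (-20 + 5*(-4))*(-1/9393) = (-20 - 20)*(-1/9393) = -40*(-1/9393) = 40/9393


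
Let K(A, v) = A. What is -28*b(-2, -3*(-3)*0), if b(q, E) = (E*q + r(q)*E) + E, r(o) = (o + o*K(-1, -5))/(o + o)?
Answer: 0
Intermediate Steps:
r(o) = 0 (r(o) = (o + o*(-1))/(o + o) = (o - o)/((2*o)) = 0*(1/(2*o)) = 0)
b(q, E) = E + E*q (b(q, E) = (E*q + 0*E) + E = (E*q + 0) + E = E*q + E = E + E*q)
-28*b(-2, -3*(-3)*0) = -28*-3*(-3)*0*(1 - 2) = -28*9*0*(-1) = -0*(-1) = -28*0 = 0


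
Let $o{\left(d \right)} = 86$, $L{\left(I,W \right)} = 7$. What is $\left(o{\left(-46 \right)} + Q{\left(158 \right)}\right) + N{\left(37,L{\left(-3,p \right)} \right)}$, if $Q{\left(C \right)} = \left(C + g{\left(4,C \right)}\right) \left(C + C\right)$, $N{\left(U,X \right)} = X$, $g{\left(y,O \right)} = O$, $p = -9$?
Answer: $99949$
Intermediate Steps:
$Q{\left(C \right)} = 4 C^{2}$ ($Q{\left(C \right)} = \left(C + C\right) \left(C + C\right) = 2 C 2 C = 4 C^{2}$)
$\left(o{\left(-46 \right)} + Q{\left(158 \right)}\right) + N{\left(37,L{\left(-3,p \right)} \right)} = \left(86 + 4 \cdot 158^{2}\right) + 7 = \left(86 + 4 \cdot 24964\right) + 7 = \left(86 + 99856\right) + 7 = 99942 + 7 = 99949$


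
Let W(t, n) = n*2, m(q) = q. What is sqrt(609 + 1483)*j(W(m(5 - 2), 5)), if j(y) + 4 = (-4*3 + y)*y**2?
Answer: -408*sqrt(523) ≈ -9330.6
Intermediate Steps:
W(t, n) = 2*n
j(y) = -4 + y**2*(-12 + y) (j(y) = -4 + (-4*3 + y)*y**2 = -4 + (-12 + y)*y**2 = -4 + y**2*(-12 + y))
sqrt(609 + 1483)*j(W(m(5 - 2), 5)) = sqrt(609 + 1483)*(-4 + (2*5)**3 - 12*(2*5)**2) = sqrt(2092)*(-4 + 10**3 - 12*10**2) = (2*sqrt(523))*(-4 + 1000 - 12*100) = (2*sqrt(523))*(-4 + 1000 - 1200) = (2*sqrt(523))*(-204) = -408*sqrt(523)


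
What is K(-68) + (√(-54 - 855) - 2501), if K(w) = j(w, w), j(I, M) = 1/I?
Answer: -170069/68 + 3*I*√101 ≈ -2501.0 + 30.15*I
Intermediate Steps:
K(w) = 1/w
K(-68) + (√(-54 - 855) - 2501) = 1/(-68) + (√(-54 - 855) - 2501) = -1/68 + (√(-909) - 2501) = -1/68 + (3*I*√101 - 2501) = -1/68 + (-2501 + 3*I*√101) = -170069/68 + 3*I*√101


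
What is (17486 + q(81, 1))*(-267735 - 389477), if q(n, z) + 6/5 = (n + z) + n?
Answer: -57991729668/5 ≈ -1.1598e+10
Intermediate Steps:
q(n, z) = -6/5 + z + 2*n (q(n, z) = -6/5 + ((n + z) + n) = -6/5 + (z + 2*n) = -6/5 + z + 2*n)
(17486 + q(81, 1))*(-267735 - 389477) = (17486 + (-6/5 + 1 + 2*81))*(-267735 - 389477) = (17486 + (-6/5 + 1 + 162))*(-657212) = (17486 + 809/5)*(-657212) = (88239/5)*(-657212) = -57991729668/5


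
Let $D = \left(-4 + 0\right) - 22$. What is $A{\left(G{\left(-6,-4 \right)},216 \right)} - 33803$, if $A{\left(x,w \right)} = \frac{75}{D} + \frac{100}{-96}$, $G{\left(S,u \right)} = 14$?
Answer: $- \frac{10547761}{312} \approx -33807.0$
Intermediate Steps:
$D = -26$ ($D = -4 - 22 = -26$)
$A{\left(x,w \right)} = - \frac{1225}{312}$ ($A{\left(x,w \right)} = \frac{75}{-26} + \frac{100}{-96} = 75 \left(- \frac{1}{26}\right) + 100 \left(- \frac{1}{96}\right) = - \frac{75}{26} - \frac{25}{24} = - \frac{1225}{312}$)
$A{\left(G{\left(-6,-4 \right)},216 \right)} - 33803 = - \frac{1225}{312} - 33803 = - \frac{10547761}{312}$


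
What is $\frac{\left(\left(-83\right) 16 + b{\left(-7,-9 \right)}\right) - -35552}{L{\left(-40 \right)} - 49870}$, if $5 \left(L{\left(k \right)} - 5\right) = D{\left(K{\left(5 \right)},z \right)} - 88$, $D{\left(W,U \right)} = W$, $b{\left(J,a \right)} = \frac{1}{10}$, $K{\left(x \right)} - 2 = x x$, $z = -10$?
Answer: $- \frac{342241}{498772} \approx -0.68617$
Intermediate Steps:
$K{\left(x \right)} = 2 + x^{2}$ ($K{\left(x \right)} = 2 + x x = 2 + x^{2}$)
$b{\left(J,a \right)} = \frac{1}{10}$
$L{\left(k \right)} = - \frac{36}{5}$ ($L{\left(k \right)} = 5 + \frac{\left(2 + 5^{2}\right) - 88}{5} = 5 + \frac{\left(2 + 25\right) - 88}{5} = 5 + \frac{27 - 88}{5} = 5 + \frac{1}{5} \left(-61\right) = 5 - \frac{61}{5} = - \frac{36}{5}$)
$\frac{\left(\left(-83\right) 16 + b{\left(-7,-9 \right)}\right) - -35552}{L{\left(-40 \right)} - 49870} = \frac{\left(\left(-83\right) 16 + \frac{1}{10}\right) - -35552}{- \frac{36}{5} - 49870} = \frac{\left(-1328 + \frac{1}{10}\right) + 35552}{- \frac{249386}{5}} = \left(- \frac{13279}{10} + 35552\right) \left(- \frac{5}{249386}\right) = \frac{342241}{10} \left(- \frac{5}{249386}\right) = - \frac{342241}{498772}$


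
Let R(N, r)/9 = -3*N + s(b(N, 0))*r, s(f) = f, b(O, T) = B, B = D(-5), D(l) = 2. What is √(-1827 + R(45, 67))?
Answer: 6*I*√51 ≈ 42.849*I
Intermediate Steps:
B = 2
b(O, T) = 2
R(N, r) = -27*N + 18*r (R(N, r) = 9*(-3*N + 2*r) = -27*N + 18*r)
√(-1827 + R(45, 67)) = √(-1827 + (-27*45 + 18*67)) = √(-1827 + (-1215 + 1206)) = √(-1827 - 9) = √(-1836) = 6*I*√51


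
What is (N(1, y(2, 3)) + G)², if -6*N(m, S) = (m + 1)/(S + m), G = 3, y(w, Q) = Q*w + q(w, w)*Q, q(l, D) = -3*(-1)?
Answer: 20449/2304 ≈ 8.8754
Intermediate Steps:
q(l, D) = 3
y(w, Q) = 3*Q + Q*w (y(w, Q) = Q*w + 3*Q = 3*Q + Q*w)
N(m, S) = -(1 + m)/(6*(S + m)) (N(m, S) = -(m + 1)/(6*(S + m)) = -(1 + m)/(6*(S + m)))
(N(1, y(2, 3)) + G)² = ((-1 - 1*1)/(6*(3*(3 + 2) + 1)) + 3)² = ((-1 - 1)/(6*(3*5 + 1)) + 3)² = ((⅙)*(-2)/(15 + 1) + 3)² = ((⅙)*(-2)/16 + 3)² = ((⅙)*(1/16)*(-2) + 3)² = (-1/48 + 3)² = (143/48)² = 20449/2304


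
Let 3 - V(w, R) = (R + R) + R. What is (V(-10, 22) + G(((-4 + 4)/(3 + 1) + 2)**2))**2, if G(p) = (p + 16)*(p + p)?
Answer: 9409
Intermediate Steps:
V(w, R) = 3 - 3*R (V(w, R) = 3 - ((R + R) + R) = 3 - (2*R + R) = 3 - 3*R)
G(p) = 2*p*(16 + p) (G(p) = (16 + p)*(2*p) = 2*p*(16 + p))
(V(-10, 22) + G(((-4 + 4)/(3 + 1) + 2)**2))**2 = ((3 - 3*22) + 2*((-4 + 4)/(3 + 1) + 2)**2*(16 + ((-4 + 4)/(3 + 1) + 2)**2))**2 = ((3 - 66) + 2*(0/4 + 2)**2*(16 + (0/4 + 2)**2))**2 = (-63 + 2*(0*(1/4) + 2)**2*(16 + (0*(1/4) + 2)**2))**2 = (-63 + 2*(0 + 2)**2*(16 + (0 + 2)**2))**2 = (-63 + 2*2**2*(16 + 2**2))**2 = (-63 + 2*4*(16 + 4))**2 = (-63 + 2*4*20)**2 = (-63 + 160)**2 = 97**2 = 9409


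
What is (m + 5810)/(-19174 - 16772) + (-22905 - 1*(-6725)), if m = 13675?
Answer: -64625085/3994 ≈ -16181.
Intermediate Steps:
(m + 5810)/(-19174 - 16772) + (-22905 - 1*(-6725)) = (13675 + 5810)/(-19174 - 16772) + (-22905 - 1*(-6725)) = 19485/(-35946) + (-22905 + 6725) = 19485*(-1/35946) - 16180 = -2165/3994 - 16180 = -64625085/3994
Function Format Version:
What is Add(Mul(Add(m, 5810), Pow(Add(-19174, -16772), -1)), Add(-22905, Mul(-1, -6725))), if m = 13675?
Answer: Rational(-64625085, 3994) ≈ -16181.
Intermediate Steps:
Add(Mul(Add(m, 5810), Pow(Add(-19174, -16772), -1)), Add(-22905, Mul(-1, -6725))) = Add(Mul(Add(13675, 5810), Pow(Add(-19174, -16772), -1)), Add(-22905, Mul(-1, -6725))) = Add(Mul(19485, Pow(-35946, -1)), Add(-22905, 6725)) = Add(Mul(19485, Rational(-1, 35946)), -16180) = Add(Rational(-2165, 3994), -16180) = Rational(-64625085, 3994)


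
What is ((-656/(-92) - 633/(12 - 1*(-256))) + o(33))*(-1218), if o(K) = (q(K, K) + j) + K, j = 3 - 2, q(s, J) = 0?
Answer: -145532121/3082 ≈ -47220.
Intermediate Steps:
j = 1
o(K) = 1 + K (o(K) = (0 + 1) + K = 1 + K)
((-656/(-92) - 633/(12 - 1*(-256))) + o(33))*(-1218) = ((-656/(-92) - 633/(12 - 1*(-256))) + (1 + 33))*(-1218) = ((-656*(-1/92) - 633/(12 + 256)) + 34)*(-1218) = ((164/23 - 633/268) + 34)*(-1218) = (29393/6164 + 34)*(-1218) = (238969/6164)*(-1218) = -145532121/3082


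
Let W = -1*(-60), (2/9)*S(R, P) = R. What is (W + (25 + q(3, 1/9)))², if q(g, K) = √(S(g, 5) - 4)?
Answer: (170 + √38)²/4 ≈ 7758.5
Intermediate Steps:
S(R, P) = 9*R/2
q(g, K) = √(-4 + 9*g/2) (q(g, K) = √(9*g/2 - 4) = √(-4 + 9*g/2))
W = 60
(W + (25 + q(3, 1/9)))² = (60 + (25 + √(-16 + 18*3)/2))² = (60 + (25 + √(-16 + 54)/2))² = (60 + (25 + √38/2))² = (85 + √38/2)²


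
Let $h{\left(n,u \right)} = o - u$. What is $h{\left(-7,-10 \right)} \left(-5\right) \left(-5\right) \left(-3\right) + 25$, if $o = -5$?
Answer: $-350$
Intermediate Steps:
$h{\left(n,u \right)} = -5 - u$
$h{\left(-7,-10 \right)} \left(-5\right) \left(-5\right) \left(-3\right) + 25 = \left(-5 - -10\right) \left(-5\right) \left(-5\right) \left(-3\right) + 25 = \left(-5 + 10\right) 25 \left(-3\right) + 25 = 5 \left(-75\right) + 25 = -375 + 25 = -350$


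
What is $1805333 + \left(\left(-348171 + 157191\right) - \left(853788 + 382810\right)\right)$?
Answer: $377755$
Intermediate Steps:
$1805333 + \left(\left(-348171 + 157191\right) - \left(853788 + 382810\right)\right) = 1805333 - 1427578 = 377755$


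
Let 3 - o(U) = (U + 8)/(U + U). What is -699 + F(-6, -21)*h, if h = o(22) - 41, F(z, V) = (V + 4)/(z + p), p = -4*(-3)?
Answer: -77801/132 ≈ -589.40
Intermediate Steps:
p = 12
o(U) = 3 - (8 + U)/(2*U) (o(U) = 3 - (U + 8)/(U + U) = 3 - (8 + U)/(2*U))
F(z, V) = (4 + V)/(12 + z) (F(z, V) = (V + 4)/(z + 12) = (4 + V)/(12 + z))
h = -851/22 (h = (5/2 - 4/22) - 41 = (5/2 - 4*1/22) - 41 = (5/2 - 2/11) - 41 = 51/22 - 41 = -851/22 ≈ -38.682)
-699 + F(-6, -21)*h = -699 + ((4 - 21)/(12 - 6))*(-851/22) = -699 + (-17/6)*(-851/22) = -699 + ((⅙)*(-17))*(-851/22) = -699 - 17/6*(-851/22) = -699 + 14467/132 = -77801/132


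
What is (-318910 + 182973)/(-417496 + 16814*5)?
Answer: 135937/333426 ≈ 0.40770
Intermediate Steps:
(-318910 + 182973)/(-417496 + 16814*5) = -135937/(-417496 + 84070) = -135937/(-333426) = -135937*(-1/333426) = 135937/333426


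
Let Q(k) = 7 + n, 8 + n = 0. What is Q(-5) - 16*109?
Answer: -1745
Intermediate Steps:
n = -8 (n = -8 + 0 = -8)
Q(k) = -1 (Q(k) = 7 - 8 = -1)
Q(-5) - 16*109 = -1 - 16*109 = -1 - 1744 = -1745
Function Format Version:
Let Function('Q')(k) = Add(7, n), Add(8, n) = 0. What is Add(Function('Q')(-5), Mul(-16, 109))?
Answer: -1745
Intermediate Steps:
n = -8 (n = Add(-8, 0) = -8)
Function('Q')(k) = -1 (Function('Q')(k) = Add(7, -8) = -1)
Add(Function('Q')(-5), Mul(-16, 109)) = Add(-1, Mul(-16, 109)) = Add(-1, -1744) = -1745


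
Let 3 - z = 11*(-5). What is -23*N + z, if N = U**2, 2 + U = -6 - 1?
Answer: -1805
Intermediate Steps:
z = 58 (z = 3 - 11*(-5) = 3 - 1*(-55) = 3 + 55 = 58)
U = -9 (U = -2 + (-6 - 1) = -2 - 7 = -9)
N = 81 (N = (-9)**2 = 81)
-23*N + z = -23*81 + 58 = -1863 + 58 = -1805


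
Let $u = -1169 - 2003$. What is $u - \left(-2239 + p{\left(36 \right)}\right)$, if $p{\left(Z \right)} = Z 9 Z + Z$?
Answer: $-12633$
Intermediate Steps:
$u = -3172$
$p{\left(Z \right)} = Z + 9 Z^{2}$ ($p{\left(Z \right)} = 9 Z Z + Z = 9 Z^{2} + Z = Z + 9 Z^{2}$)
$u - \left(-2239 + p{\left(36 \right)}\right) = -3172 + \left(2239 - 36 \left(1 + 9 \cdot 36\right)\right) = -3172 + \left(2239 - 36 \left(1 + 324\right)\right) = -3172 + \left(2239 - 36 \cdot 325\right) = -3172 + \left(2239 - 11700\right) = -3172 - 9461 = -12633$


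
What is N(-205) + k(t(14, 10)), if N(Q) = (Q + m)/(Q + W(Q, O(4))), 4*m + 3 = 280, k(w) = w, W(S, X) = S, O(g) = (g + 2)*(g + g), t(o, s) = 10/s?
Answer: 2183/1640 ≈ 1.3311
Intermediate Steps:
O(g) = 2*g*(2 + g) (O(g) = (2 + g)*(2*g) = 2*g*(2 + g))
m = 277/4 (m = -3/4 + (1/4)*280 = -3/4 + 70 = 277/4 ≈ 69.250)
N(Q) = (277/4 + Q)/(2*Q) (N(Q) = (Q + 277/4)/(Q + Q) = (277/4 + Q)/((2*Q)) = (277/4 + Q)*(1/(2*Q)) = (277/4 + Q)/(2*Q))
N(-205) + k(t(14, 10)) = (1/8)*(277 + 4*(-205))/(-205) + 10/10 = (1/8)*(-1/205)*(277 - 820) + 10*(1/10) = (1/8)*(-1/205)*(-543) + 1 = 543/1640 + 1 = 2183/1640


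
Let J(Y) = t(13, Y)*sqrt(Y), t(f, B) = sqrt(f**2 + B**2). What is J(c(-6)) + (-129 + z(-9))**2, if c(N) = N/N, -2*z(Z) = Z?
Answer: 62001/4 + sqrt(170) ≈ 15513.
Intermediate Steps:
z(Z) = -Z/2
t(f, B) = sqrt(B**2 + f**2)
c(N) = 1
J(Y) = sqrt(Y)*sqrt(169 + Y**2) (J(Y) = sqrt(Y**2 + 13**2)*sqrt(Y) = sqrt(Y**2 + 169)*sqrt(Y) = sqrt(169 + Y**2)*sqrt(Y) = sqrt(Y)*sqrt(169 + Y**2))
J(c(-6)) + (-129 + z(-9))**2 = sqrt(1)*sqrt(169 + 1**2) + (-129 - 1/2*(-9))**2 = 1*sqrt(169 + 1) + (-129 + 9/2)**2 = 1*sqrt(170) + (-249/2)**2 = sqrt(170) + 62001/4 = 62001/4 + sqrt(170)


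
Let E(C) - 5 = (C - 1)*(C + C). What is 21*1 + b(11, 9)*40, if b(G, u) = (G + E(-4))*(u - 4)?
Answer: 11221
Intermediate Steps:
E(C) = 5 + 2*C*(-1 + C) (E(C) = 5 + (C - 1)*(C + C) = 5 + (-1 + C)*(2*C) = 5 + 2*C*(-1 + C))
b(G, u) = (-4 + u)*(45 + G) (b(G, u) = (G + (5 - 2*(-4) + 2*(-4)**2))*(u - 4) = (G + (5 + 8 + 2*16))*(-4 + u) = (G + (5 + 8 + 32))*(-4 + u) = (G + 45)*(-4 + u) = (45 + G)*(-4 + u) = (-4 + u)*(45 + G))
21*1 + b(11, 9)*40 = 21*1 + (-180 - 4*11 + 45*9 + 11*9)*40 = 21 + (-180 - 44 + 405 + 99)*40 = 21 + 280*40 = 21 + 11200 = 11221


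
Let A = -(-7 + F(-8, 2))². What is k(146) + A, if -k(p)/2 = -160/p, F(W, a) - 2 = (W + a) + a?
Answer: -5753/73 ≈ -78.808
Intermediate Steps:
F(W, a) = 2 + W + 2*a (F(W, a) = 2 + ((W + a) + a) = 2 + (W + 2*a) = 2 + W + 2*a)
k(p) = 320/p (k(p) = -(-320)/p = 320/p)
A = -81 (A = -(-7 + (2 - 8 + 2*2))² = -(-7 + (2 - 8 + 4))² = -(-7 - 2)² = -1*(-9)² = -1*81 = -81)
k(146) + A = 320/146 - 81 = 320*(1/146) - 81 = 160/73 - 81 = -5753/73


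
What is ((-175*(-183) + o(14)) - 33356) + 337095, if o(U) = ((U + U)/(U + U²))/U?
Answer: 35255221/105 ≈ 3.3576e+5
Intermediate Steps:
o(U) = 2/(U + U²) (o(U) = ((2*U)/(U + U²))/U = (2*U/(U + U²))/U = 2/(U + U²))
((-175*(-183) + o(14)) - 33356) + 337095 = ((-175*(-183) + 2/(14*(1 + 14))) - 33356) + 337095 = ((32025 + 2*(1/14)/15) - 33356) + 337095 = ((32025 + 2*(1/14)*(1/15)) - 33356) + 337095 = ((32025 + 1/105) - 33356) + 337095 = (3362626/105 - 33356) + 337095 = -139754/105 + 337095 = 35255221/105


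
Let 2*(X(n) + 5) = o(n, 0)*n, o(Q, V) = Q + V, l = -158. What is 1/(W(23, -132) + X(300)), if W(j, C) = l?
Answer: 1/44837 ≈ 2.2303e-5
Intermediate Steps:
W(j, C) = -158
X(n) = -5 + n²/2 (X(n) = -5 + ((n + 0)*n)/2 = -5 + (n*n)/2 = -5 + n²/2)
1/(W(23, -132) + X(300)) = 1/(-158 + (-5 + (½)*300²)) = 1/(-158 + (-5 + (½)*90000)) = 1/(-158 + (-5 + 45000)) = 1/(-158 + 44995) = 1/44837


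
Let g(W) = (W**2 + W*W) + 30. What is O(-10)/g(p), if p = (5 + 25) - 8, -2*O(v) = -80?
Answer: 20/499 ≈ 0.040080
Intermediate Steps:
O(v) = 40 (O(v) = -1/2*(-80) = 40)
p = 22 (p = 30 - 8 = 22)
g(W) = 30 + 2*W**2 (g(W) = (W**2 + W**2) + 30 = 2*W**2 + 30 = 30 + 2*W**2)
O(-10)/g(p) = 40/(30 + 2*22**2) = 40/(30 + 2*484) = 40/(30 + 968) = 40/998 = 40*(1/998) = 20/499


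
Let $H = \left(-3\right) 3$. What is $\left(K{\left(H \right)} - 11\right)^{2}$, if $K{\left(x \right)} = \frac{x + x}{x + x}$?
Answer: $100$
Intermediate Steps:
$H = -9$
$K{\left(x \right)} = 1$ ($K{\left(x \right)} = \frac{2 x}{2 x} = 2 x \frac{1}{2 x} = 1$)
$\left(K{\left(H \right)} - 11\right)^{2} = \left(1 - 11\right)^{2} = \left(-10\right)^{2} = 100$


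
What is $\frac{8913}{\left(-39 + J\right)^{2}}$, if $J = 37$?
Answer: $\frac{8913}{4} \approx 2228.3$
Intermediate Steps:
$\frac{8913}{\left(-39 + J\right)^{2}} = \frac{8913}{\left(-39 + 37\right)^{2}} = \frac{8913}{\left(-2\right)^{2}} = \frac{8913}{4}$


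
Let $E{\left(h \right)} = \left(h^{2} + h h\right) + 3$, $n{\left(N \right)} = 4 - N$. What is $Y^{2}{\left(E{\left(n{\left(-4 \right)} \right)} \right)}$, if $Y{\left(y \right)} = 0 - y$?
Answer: $17161$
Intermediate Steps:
$E{\left(h \right)} = 3 + 2 h^{2}$ ($E{\left(h \right)} = \left(h^{2} + h^{2}\right) + 3 = 2 h^{2} + 3 = 3 + 2 h^{2}$)
$Y{\left(y \right)} = - y$
$Y^{2}{\left(E{\left(n{\left(-4 \right)} \right)} \right)} = \left(- (3 + 2 \left(4 - -4\right)^{2})\right)^{2} = \left(- (3 + 2 \left(4 + 4\right)^{2})\right)^{2} = \left(- (3 + 2 \cdot 8^{2})\right)^{2} = \left(- (3 + 2 \cdot 64)\right)^{2} = \left(- (3 + 128)\right)^{2} = \left(\left(-1\right) 131\right)^{2} = \left(-131\right)^{2} = 17161$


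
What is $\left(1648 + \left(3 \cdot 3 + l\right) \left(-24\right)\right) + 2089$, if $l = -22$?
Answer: $4049$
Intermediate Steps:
$\left(1648 + \left(3 \cdot 3 + l\right) \left(-24\right)\right) + 2089 = \left(1648 + \left(3 \cdot 3 - 22\right) \left(-24\right)\right) + 2089 = \left(1648 + \left(9 - 22\right) \left(-24\right)\right) + 2089 = \left(1648 - -312\right) + 2089 = \left(1648 + 312\right) + 2089 = 1960 + 2089 = 4049$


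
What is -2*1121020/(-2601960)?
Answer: 56051/65049 ≈ 0.86167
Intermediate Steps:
-2*1121020/(-2601960) = -2242040*(-1/2601960) = 56051/65049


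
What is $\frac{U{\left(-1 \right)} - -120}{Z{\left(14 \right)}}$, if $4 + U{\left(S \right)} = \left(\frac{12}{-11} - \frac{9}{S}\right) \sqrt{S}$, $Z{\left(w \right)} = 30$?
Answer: $\frac{58}{15} + \frac{29 i}{110} \approx 3.8667 + 0.26364 i$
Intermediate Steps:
$U{\left(S \right)} = -4 + \sqrt{S} \left(- \frac{12}{11} - \frac{9}{S}\right)$ ($U{\left(S \right)} = -4 + \left(\frac{12}{-11} - \frac{9}{S}\right) \sqrt{S} = -4 + \left(12 \left(- \frac{1}{11}\right) - \frac{9}{S}\right) \sqrt{S} = -4 + \left(- \frac{12}{11} - \frac{9}{S}\right) \sqrt{S} = -4 + \sqrt{S} \left(- \frac{12}{11} - \frac{9}{S}\right)$)
$\frac{U{\left(-1 \right)} - -120}{Z{\left(14 \right)}} = \frac{\left(-4 - \frac{9}{i} - \frac{12 \sqrt{-1}}{11}\right) - -120}{30} = \left(\left(-4 - 9 \left(- i\right) - \frac{12 i}{11}\right) + 120\right) \frac{1}{30} = \left(\left(-4 + 9 i - \frac{12 i}{11}\right) + 120\right) \frac{1}{30} = \left(\left(-4 + \frac{87 i}{11}\right) + 120\right) \frac{1}{30} = \left(116 + \frac{87 i}{11}\right) \frac{1}{30} = \frac{58}{15} + \frac{29 i}{110}$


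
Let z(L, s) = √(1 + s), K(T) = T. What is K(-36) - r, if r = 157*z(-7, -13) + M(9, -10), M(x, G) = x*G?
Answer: 54 - 314*I*√3 ≈ 54.0 - 543.86*I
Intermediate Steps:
M(x, G) = G*x
r = -90 + 314*I*√3 (r = 157*√(1 - 13) - 10*9 = 157*√(-12) - 90 = 157*(2*I*√3) - 90 = 314*I*√3 - 90 = -90 + 314*I*√3 ≈ -90.0 + 543.86*I)
K(-36) - r = -36 - (-90 + 314*I*√3) = -36 + (90 - 314*I*√3) = 54 - 314*I*√3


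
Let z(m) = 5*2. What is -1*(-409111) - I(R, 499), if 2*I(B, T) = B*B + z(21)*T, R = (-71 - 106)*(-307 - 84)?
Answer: -4788795617/2 ≈ -2.3944e+9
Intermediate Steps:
z(m) = 10
R = 69207 (R = -177*(-391) = 69207)
I(B, T) = B²/2 + 5*T (I(B, T) = (B*B + 10*T)/2 = (B² + 10*T)/2 = B²/2 + 5*T)
-1*(-409111) - I(R, 499) = -1*(-409111) - ((½)*69207² + 5*499) = 409111 - ((½)*4789608849 + 2495) = 409111 - (4789608849/2 + 2495) = 409111 - 1*4789613839/2 = 409111 - 4789613839/2 = -4788795617/2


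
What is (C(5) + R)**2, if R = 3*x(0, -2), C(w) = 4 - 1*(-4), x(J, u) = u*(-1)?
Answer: 196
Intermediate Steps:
x(J, u) = -u
C(w) = 8 (C(w) = 4 + 4 = 8)
R = 6 (R = 3*(-1*(-2)) = 3*2 = 6)
(C(5) + R)**2 = (8 + 6)**2 = 14**2 = 196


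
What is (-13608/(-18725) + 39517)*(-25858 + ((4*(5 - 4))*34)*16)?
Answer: -2503422301758/2675 ≈ -9.3586e+8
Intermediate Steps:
(-13608/(-18725) + 39517)*(-25858 + ((4*(5 - 4))*34)*16) = (-13608*(-1/18725) + 39517)*(-25858 + ((4*1)*34)*16) = (1944/2675 + 39517)*(-25858 + (4*34)*16) = 105709919*(-25858 + 136*16)/2675 = 105709919*(-25858 + 2176)/2675 = (105709919/2675)*(-23682) = -2503422301758/2675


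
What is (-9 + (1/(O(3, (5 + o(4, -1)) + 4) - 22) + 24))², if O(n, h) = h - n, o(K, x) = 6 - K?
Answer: 43681/196 ≈ 222.86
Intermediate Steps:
(-9 + (1/(O(3, (5 + o(4, -1)) + 4) - 22) + 24))² = (-9 + (1/((((5 + (6 - 1*4)) + 4) - 1*3) - 22) + 24))² = (-9 + (1/((((5 + (6 - 4)) + 4) - 3) - 22) + 24))² = (-9 + (1/((((5 + 2) + 4) - 3) - 22) + 24))² = (-9 + (1/(((7 + 4) - 3) - 22) + 24))² = (-9 + (1/((11 - 3) - 22) + 24))² = (-9 + (1/(8 - 22) + 24))² = (-9 + (1/(-14) + 24))² = (-9 + (-1/14 + 24))² = (-9 + 335/14)² = (209/14)² = 43681/196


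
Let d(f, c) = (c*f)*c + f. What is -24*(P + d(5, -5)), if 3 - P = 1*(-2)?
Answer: -3240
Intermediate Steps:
d(f, c) = f + f*c² (d(f, c) = f*c² + f = f + f*c²)
P = 5 (P = 3 - (-2) = 3 - 1*(-2) = 3 + 2 = 5)
-24*(P + d(5, -5)) = -24*(5 + 5*(1 + (-5)²)) = -24*(5 + 5*(1 + 25)) = -24*(5 + 5*26) = -24*(5 + 130) = -24*135 = -3240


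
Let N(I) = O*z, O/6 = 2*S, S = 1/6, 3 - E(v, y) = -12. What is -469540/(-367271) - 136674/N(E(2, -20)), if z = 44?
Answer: -25077538567/16159924 ≈ -1551.8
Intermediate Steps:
E(v, y) = 15 (E(v, y) = 3 - 1*(-12) = 3 + 12 = 15)
S = ⅙ ≈ 0.16667
O = 2 (O = 6*(2*(⅙)) = 6*(⅓) = 2)
N(I) = 88 (N(I) = 2*44 = 88)
-469540/(-367271) - 136674/N(E(2, -20)) = -469540/(-367271) - 136674/88 = -469540*(-1/367271) - 136674*1/88 = 469540/367271 - 68337/44 = -25077538567/16159924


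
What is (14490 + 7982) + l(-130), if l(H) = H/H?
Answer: 22473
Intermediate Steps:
l(H) = 1
(14490 + 7982) + l(-130) = (14490 + 7982) + 1 = 22472 + 1 = 22473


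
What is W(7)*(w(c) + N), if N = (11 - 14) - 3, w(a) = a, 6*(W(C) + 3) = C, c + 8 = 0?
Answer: 77/3 ≈ 25.667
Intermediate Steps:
c = -8 (c = -8 + 0 = -8)
W(C) = -3 + C/6
N = -6 (N = -3 - 3 = -6)
W(7)*(w(c) + N) = (-3 + (⅙)*7)*(-8 - 6) = (-3 + 7/6)*(-14) = -11/6*(-14) = 77/3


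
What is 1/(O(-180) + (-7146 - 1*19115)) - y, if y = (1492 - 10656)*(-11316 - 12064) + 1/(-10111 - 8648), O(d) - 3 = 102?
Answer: -8086623939225991/37743108 ≈ -2.1425e+8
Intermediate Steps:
O(d) = 105 (O(d) = 3 + 102 = 105)
y = 4019196788879/18759 (y = -9164*(-23380) + 1/(-18759) = 214254320 - 1/18759 = 4019196788879/18759 ≈ 2.1425e+8)
1/(O(-180) + (-7146 - 1*19115)) - y = 1/(105 + (-7146 - 1*19115)) - 1*4019196788879/18759 = 1/(105 + (-7146 - 19115)) - 4019196788879/18759 = 1/(105 - 26261) - 4019196788879/18759 = 1/(-26156) - 4019196788879/18759 = -1/26156 - 4019196788879/18759 = -8086623939225991/37743108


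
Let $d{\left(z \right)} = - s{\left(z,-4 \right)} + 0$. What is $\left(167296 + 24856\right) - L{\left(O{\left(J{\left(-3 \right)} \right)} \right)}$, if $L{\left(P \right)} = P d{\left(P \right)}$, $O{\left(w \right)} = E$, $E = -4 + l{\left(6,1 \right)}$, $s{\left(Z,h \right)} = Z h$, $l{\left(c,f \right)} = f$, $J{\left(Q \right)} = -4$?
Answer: $192116$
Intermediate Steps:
$E = -3$ ($E = -4 + 1 = -3$)
$d{\left(z \right)} = 4 z$ ($d{\left(z \right)} = - z \left(-4\right) + 0 = - \left(-4\right) z + 0 = 4 z + 0 = 4 z$)
$O{\left(w \right)} = -3$
$L{\left(P \right)} = 4 P^{2}$ ($L{\left(P \right)} = P 4 P = 4 P^{2}$)
$\left(167296 + 24856\right) - L{\left(O{\left(J{\left(-3 \right)} \right)} \right)} = \left(167296 + 24856\right) - 4 \left(-3\right)^{2} = 192152 - 4 \cdot 9 = 192152 - 36 = 192116$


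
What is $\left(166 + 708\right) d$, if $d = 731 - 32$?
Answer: $610926$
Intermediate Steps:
$d = 699$
$\left(166 + 708\right) d = \left(166 + 708\right) 699 = 874 \cdot 699 = 610926$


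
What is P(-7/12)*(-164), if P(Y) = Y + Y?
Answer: 574/3 ≈ 191.33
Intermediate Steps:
P(Y) = 2*Y
P(-7/12)*(-164) = (2*(-7/12))*(-164) = -7/6*(-164) = 574/3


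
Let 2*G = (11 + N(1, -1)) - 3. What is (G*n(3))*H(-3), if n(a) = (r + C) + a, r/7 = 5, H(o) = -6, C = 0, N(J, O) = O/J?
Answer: -798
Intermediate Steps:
r = 35 (r = 7*5 = 35)
n(a) = 35 + a (n(a) = (35 + 0) + a = 35 + a)
G = 7/2 (G = ((11 - 1/1) - 3)/2 = ((11 - 1*1) - 3)/2 = ((11 - 1) - 3)/2 = (10 - 3)/2 = (½)*7 = 7/2 ≈ 3.5000)
(G*n(3))*H(-3) = (7*(35 + 3)/2)*(-6) = ((7/2)*38)*(-6) = 133*(-6) = -798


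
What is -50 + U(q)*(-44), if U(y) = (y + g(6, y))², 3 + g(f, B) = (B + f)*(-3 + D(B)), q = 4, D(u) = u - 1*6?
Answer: -105694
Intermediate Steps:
D(u) = -6 + u (D(u) = u - 6 = -6 + u)
g(f, B) = -3 + (-9 + B)*(B + f) (g(f, B) = -3 + (B + f)*(-3 + (-6 + B)) = -3 + (B + f)*(-9 + B) = -3 + (-9 + B)*(B + f))
U(y) = (-57 + y² - 2*y)² (U(y) = (y + (-3 + y² - 9*y - 9*6 + y*6))² = (y + (-3 + y² - 9*y - 54 + 6*y))² = (y + (-57 + y² - 3*y))² = (-57 + y² - 2*y)²)
-50 + U(q)*(-44) = -50 + (-57 + 4² - 2*4)²*(-44) = -50 + (-57 + 16 - 8)²*(-44) = -50 + (-49)²*(-44) = -50 + 2401*(-44) = -50 - 105644 = -105694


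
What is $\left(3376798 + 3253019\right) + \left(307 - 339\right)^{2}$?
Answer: $6630841$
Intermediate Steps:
$\left(3376798 + 3253019\right) + \left(307 - 339\right)^{2} = 6629817 + \left(-32\right)^{2} = 6629817 + 1024 = 6630841$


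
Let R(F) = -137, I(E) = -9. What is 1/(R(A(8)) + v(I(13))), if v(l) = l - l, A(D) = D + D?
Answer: -1/137 ≈ -0.0072993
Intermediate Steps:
A(D) = 2*D
v(l) = 0
1/(R(A(8)) + v(I(13))) = 1/(-137 + 0) = 1/(-137) = -1/137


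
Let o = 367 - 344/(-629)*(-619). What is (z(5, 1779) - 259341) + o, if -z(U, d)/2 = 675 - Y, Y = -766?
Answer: -164920360/629 ≈ -2.6219e+5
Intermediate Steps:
o = 17907/629 (o = 367 - 344*(-1/629)*(-619) = 367 + (344/629)*(-619) = 367 - 212936/629 = 17907/629 ≈ 28.469)
z(U, d) = -2882 (z(U, d) = -2*(675 - 1*(-766)) = -2*(675 + 766) = -2*1441 = -2882)
(z(5, 1779) - 259341) + o = (-2882 - 259341) + 17907/629 = -262223 + 17907/629 = -164920360/629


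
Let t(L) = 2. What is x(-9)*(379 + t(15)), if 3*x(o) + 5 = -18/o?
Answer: -381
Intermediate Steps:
x(o) = -5/3 - 6/o (x(o) = -5/3 + (-18/o)/3 = -5/3 - 6/o)
x(-9)*(379 + t(15)) = (-5/3 - 6/(-9))*(379 + 2) = (-5/3 - 6*(-⅑))*381 = (-5/3 + ⅔)*381 = -1*381 = -381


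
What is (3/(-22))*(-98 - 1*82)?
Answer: 270/11 ≈ 24.545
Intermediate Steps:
(3/(-22))*(-98 - 1*82) = (-1/22*3)*(-98 - 82) = -3/22*(-180) = 270/11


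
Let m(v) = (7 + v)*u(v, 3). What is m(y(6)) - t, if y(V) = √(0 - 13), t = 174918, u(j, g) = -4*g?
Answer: -175002 - 12*I*√13 ≈ -1.75e+5 - 43.267*I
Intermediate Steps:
y(V) = I*√13 (y(V) = √(-13) = I*√13)
m(v) = -84 - 12*v (m(v) = (7 + v)*(-4*3) = (7 + v)*(-12) = -84 - 12*v)
m(y(6)) - t = (-84 - 12*I*√13) - 1*174918 = (-84 - 12*I*√13) - 174918 = -175002 - 12*I*√13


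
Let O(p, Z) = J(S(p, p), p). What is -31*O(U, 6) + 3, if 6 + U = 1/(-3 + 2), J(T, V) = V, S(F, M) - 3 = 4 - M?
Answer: 220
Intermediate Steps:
S(F, M) = 7 - M (S(F, M) = 3 + (4 - M) = 7 - M)
U = -7 (U = -6 + 1/(-3 + 2) = -6 + 1/(-1) = -6 - 1 = -7)
O(p, Z) = p
-31*O(U, 6) + 3 = -31*(-7) + 3 = 217 + 3 = 220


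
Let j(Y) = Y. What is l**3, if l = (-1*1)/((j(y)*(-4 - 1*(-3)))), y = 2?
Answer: 1/8 ≈ 0.12500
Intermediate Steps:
l = 1/2 (l = (-1*1)/((2*(-4 - 1*(-3)))) = -1/(2*(-4 + 3)) = -1/(2*(-1)) = -1/(-2) = -1*(-1/2) = 1/2 ≈ 0.50000)
l**3 = (1/2)**3 = 1/8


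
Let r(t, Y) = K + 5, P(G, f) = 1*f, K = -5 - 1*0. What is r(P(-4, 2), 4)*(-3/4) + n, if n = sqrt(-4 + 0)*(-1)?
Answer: -2*I ≈ -2.0*I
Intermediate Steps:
K = -5 (K = -5 + 0 = -5)
P(G, f) = f
r(t, Y) = 0 (r(t, Y) = -5 + 5 = 0)
n = -2*I (n = sqrt(-4)*(-1) = (2*I)*(-1) = -2*I ≈ -2.0*I)
r(P(-4, 2), 4)*(-3/4) + n = 0*(-3/4) - 2*I = 0 - 2*I = -2*I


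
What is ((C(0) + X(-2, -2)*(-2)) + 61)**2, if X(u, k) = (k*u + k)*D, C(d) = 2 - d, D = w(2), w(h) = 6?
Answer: 1521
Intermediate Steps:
D = 6
X(u, k) = 6*k + 6*k*u (X(u, k) = (k*u + k)*6 = (k + k*u)*6 = 6*k + 6*k*u)
((C(0) + X(-2, -2)*(-2)) + 61)**2 = (((2 - 1*0) + (6*(-2)*(1 - 2))*(-2)) + 61)**2 = (((2 + 0) + (6*(-2)*(-1))*(-2)) + 61)**2 = ((2 + 12*(-2)) + 61)**2 = ((2 - 24) + 61)**2 = (-22 + 61)**2 = 39**2 = 1521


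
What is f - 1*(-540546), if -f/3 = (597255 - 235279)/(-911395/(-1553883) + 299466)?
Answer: 251533846523040234/465336037873 ≈ 5.4054e+5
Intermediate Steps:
f = -1687405058424/465336037873 (f = -3*(597255 - 235279)/(-911395/(-1553883) + 299466) = -1085928/(-911395*(-1/1553883) + 299466) = -1085928/(911395/1553883 + 299466) = -1085928/465336037873/1553883 = -1085928*1553883/465336037873 = -3*562468352808/465336037873 = -1687405058424/465336037873 ≈ -3.6262)
f - 1*(-540546) = -1687405058424/465336037873 - 1*(-540546) = -1687405058424/465336037873 + 540546 = 251533846523040234/465336037873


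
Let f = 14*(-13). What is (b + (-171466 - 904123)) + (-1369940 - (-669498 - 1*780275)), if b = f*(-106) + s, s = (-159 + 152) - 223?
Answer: -976694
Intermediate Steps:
f = -182
s = -230 (s = -7 - 223 = -230)
b = 19062 (b = -182*(-106) - 230 = 19292 - 230 = 19062)
(b + (-171466 - 904123)) + (-1369940 - (-669498 - 1*780275)) = (19062 + (-171466 - 904123)) + (-1369940 - (-669498 - 1*780275)) = (19062 - 1075589) + (-1369940 - (-669498 - 780275)) = -1056527 + (-1369940 - 1*(-1449773)) = -1056527 + (-1369940 + 1449773) = -1056527 + 79833 = -976694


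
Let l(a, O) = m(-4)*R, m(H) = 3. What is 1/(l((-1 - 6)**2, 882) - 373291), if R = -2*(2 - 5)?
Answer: -1/373273 ≈ -2.6790e-6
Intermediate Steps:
R = 6 (R = -2*(-3) = 6)
l(a, O) = 18 (l(a, O) = 3*6 = 18)
1/(l((-1 - 6)**2, 882) - 373291) = 1/(18 - 373291) = 1/(-373273) = -1/373273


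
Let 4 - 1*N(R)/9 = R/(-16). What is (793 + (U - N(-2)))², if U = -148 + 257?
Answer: 48121969/64 ≈ 7.5191e+5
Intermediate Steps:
N(R) = 36 + 9*R/16 (N(R) = 36 - 9*R/(-16) = 36 - 9*R*(-1)/16 = 36 - (-9)*R/16 = 36 + 9*R/16)
U = 109
(793 + (U - N(-2)))² = (793 + (109 - (36 + (9/16)*(-2))))² = (793 + (109 - (36 - 9/8)))² = (793 + (109 - 1*279/8))² = (793 + (109 - 279/8))² = (793 + 593/8)² = (6937/8)² = 48121969/64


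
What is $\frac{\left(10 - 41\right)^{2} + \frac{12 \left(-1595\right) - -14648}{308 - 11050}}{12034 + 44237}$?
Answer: $\frac{1721259}{100743847} \approx 0.017085$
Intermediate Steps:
$\frac{\left(10 - 41\right)^{2} + \frac{12 \left(-1595\right) - -14648}{308 - 11050}}{12034 + 44237} = \frac{\left(-31\right)^{2} + \frac{-19140 + 14648}{-10742}}{56271} = \left(961 - - \frac{2246}{5371}\right) \frac{1}{56271} = \left(961 + \frac{2246}{5371}\right) \frac{1}{56271} = \frac{5163777}{5371} \cdot \frac{1}{56271} = \frac{1721259}{100743847}$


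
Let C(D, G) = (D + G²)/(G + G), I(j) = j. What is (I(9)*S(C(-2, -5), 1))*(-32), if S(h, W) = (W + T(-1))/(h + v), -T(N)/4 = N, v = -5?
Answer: 14400/73 ≈ 197.26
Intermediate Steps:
T(N) = -4*N
C(D, G) = (D + G²)/(2*G) (C(D, G) = (D + G²)/((2*G)) = (D + G²)*(1/(2*G)) = (D + G²)/(2*G))
S(h, W) = (4 + W)/(-5 + h) (S(h, W) = (W - 4*(-1))/(h - 5) = (W + 4)/(-5 + h) = (4 + W)/(-5 + h))
(I(9)*S(C(-2, -5), 1))*(-32) = (9*((4 + 1)/(-5 + (½)*(-2 + (-5)²)/(-5))))*(-32) = (9*(5/(-5 + (½)*(-⅕)*(-2 + 25))))*(-32) = (9*(5/(-5 + (½)*(-⅕)*23)))*(-32) = (9*(5/(-5 - 23/10)))*(-32) = (9*(5/(-73/10)))*(-32) = (9*(-10/73*5))*(-32) = (9*(-50/73))*(-32) = -450/73*(-32) = 14400/73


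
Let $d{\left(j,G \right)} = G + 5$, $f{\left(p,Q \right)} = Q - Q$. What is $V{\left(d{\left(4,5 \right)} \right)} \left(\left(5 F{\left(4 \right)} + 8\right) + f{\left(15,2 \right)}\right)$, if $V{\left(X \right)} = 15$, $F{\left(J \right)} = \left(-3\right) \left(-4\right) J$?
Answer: $3720$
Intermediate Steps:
$F{\left(J \right)} = 12 J$
$f{\left(p,Q \right)} = 0$
$d{\left(j,G \right)} = 5 + G$
$V{\left(d{\left(4,5 \right)} \right)} \left(\left(5 F{\left(4 \right)} + 8\right) + f{\left(15,2 \right)}\right) = 15 \left(\left(5 \cdot 12 \cdot 4 + 8\right) + 0\right) = 15 \left(\left(5 \cdot 48 + 8\right) + 0\right) = 15 \left(\left(240 + 8\right) + 0\right) = 15 \left(248 + 0\right) = 15 \cdot 248 = 3720$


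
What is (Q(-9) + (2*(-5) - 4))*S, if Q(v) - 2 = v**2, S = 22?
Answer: 1518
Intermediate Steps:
Q(v) = 2 + v**2
(Q(-9) + (2*(-5) - 4))*S = ((2 + (-9)**2) + (2*(-5) - 4))*22 = ((2 + 81) + (-10 - 4))*22 = (83 - 14)*22 = 69*22 = 1518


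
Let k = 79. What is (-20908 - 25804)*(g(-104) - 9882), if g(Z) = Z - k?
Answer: 470156280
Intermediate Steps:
g(Z) = -79 + Z (g(Z) = Z - 1*79 = Z - 79 = -79 + Z)
(-20908 - 25804)*(g(-104) - 9882) = (-20908 - 25804)*((-79 - 104) - 9882) = -46712*(-183 - 9882) = -46712*(-10065) = 470156280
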